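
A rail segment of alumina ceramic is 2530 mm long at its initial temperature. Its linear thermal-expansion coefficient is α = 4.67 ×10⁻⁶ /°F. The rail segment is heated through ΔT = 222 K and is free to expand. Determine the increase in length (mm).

Convert α: 4.67×10⁻⁶/°F × (9/5) = 8.41×10⁻⁶/K.
ΔL = α·L₀·ΔT = 8.41×10⁻⁶ × 2530 mm × 222.0 K = 4.72 mm.

4.72 mm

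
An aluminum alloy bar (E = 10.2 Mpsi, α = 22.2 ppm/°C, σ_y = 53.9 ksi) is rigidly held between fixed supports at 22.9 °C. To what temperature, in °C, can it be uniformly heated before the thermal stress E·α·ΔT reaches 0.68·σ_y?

E = 10.2 Mpsi = 70.33 GPa.
σ_y = 53.9 ksi = 371.6 MPa.
E·α·ΔT = 252.7 MPa ⇒ ΔT = 252.7 / (70.33×10³ × 22.2×10⁻⁶) = 161.9 K.
T = 22.9 + 161.9 = 184.8 °C.

185 °C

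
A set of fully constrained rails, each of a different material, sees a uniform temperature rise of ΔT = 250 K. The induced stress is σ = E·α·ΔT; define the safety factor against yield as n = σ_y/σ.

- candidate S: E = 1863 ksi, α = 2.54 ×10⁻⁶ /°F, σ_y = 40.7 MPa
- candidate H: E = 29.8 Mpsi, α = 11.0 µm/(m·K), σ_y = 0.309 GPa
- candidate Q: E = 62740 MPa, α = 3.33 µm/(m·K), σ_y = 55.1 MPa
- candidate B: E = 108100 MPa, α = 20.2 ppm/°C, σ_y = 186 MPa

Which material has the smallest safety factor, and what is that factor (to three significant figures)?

In consistent units (E in GPa, α in ×10⁻⁶/K, σ_y in MPa):
  candidate S: E = 12.84, α = 4.57, σ_y = 40.70 → σ = 14.7 MPa, n = 2.77
  candidate H: E = 205.5, α = 11.0, σ_y = 309.0 → σ = 565 MPa, n = 0.547
  candidate Q: E = 62.74, α = 3.33, σ_y = 55.10 → σ = 52.2 MPa, n = 1.05
  candidate B: E = 108.1, α = 20.2, σ_y = 186.0 → σ = 546 MPa, n = 0.341
Smallest n: candidate B with n = 0.341.

candidate B, n = 0.341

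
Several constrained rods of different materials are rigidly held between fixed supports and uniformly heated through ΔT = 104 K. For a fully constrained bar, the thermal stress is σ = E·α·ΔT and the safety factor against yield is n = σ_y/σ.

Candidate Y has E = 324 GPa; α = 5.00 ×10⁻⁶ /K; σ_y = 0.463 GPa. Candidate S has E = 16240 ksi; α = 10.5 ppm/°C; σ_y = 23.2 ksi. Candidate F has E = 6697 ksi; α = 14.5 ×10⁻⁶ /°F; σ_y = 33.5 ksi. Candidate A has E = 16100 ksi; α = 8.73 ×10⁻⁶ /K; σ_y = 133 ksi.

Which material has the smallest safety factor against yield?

With everything in SI (GPa, ×10⁻⁶/K, MPa):
  candidate Y: E = 324.0, α = 5.00, σ_y = 463.0 → σ = 168 MPa, n = 2.75
  candidate S: E = 112.0, α = 10.5, σ_y = 160.0 → σ = 122 MPa, n = 1.31
  candidate F: E = 46.17, α = 26.1, σ_y = 231.0 → σ = 125 MPa, n = 1.84
  candidate A: E = 111.0, α = 8.73, σ_y = 917.0 → σ = 101 MPa, n = 9.10
Smallest n: candidate S with n = 1.31.

candidate S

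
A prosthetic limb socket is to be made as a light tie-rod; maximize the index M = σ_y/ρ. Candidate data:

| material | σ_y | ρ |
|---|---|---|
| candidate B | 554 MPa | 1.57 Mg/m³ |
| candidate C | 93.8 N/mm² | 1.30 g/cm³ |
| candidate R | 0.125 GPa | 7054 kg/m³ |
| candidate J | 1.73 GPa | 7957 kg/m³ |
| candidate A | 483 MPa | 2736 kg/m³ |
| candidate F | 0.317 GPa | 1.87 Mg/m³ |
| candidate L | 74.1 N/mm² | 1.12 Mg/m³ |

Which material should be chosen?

candidate B

Convert each candidate to consistent units, then evaluate M:
  candidate B: σ_y = 554.0 MPa, ρ = 1570 kg/m³
  candidate C: σ_y = 93.80 MPa, ρ = 1300 kg/m³
  candidate R: σ_y = 125.0 MPa, ρ = 7054 kg/m³
  candidate J: σ_y = 1730 MPa, ρ = 7957 kg/m³
  candidate A: σ_y = 483.0 MPa, ρ = 2736 kg/m³
  candidate F: σ_y = 317.0 MPa, ρ = 1870 kg/m³
  candidate L: σ_y = 74.10 MPa, ρ = 1120 kg/m³
  candidate B: M = 353 kN·m/kg
  candidate J: M = 217 kN·m/kg
  candidate A: M = 177 kN·m/kg
  candidate F: M = 170 kN·m/kg
  candidate C: M = 72.2 kN·m/kg
  candidate L: M = 66.2 kN·m/kg
  candidate R: M = 17.7 kN·m/kg
Highest index: candidate B.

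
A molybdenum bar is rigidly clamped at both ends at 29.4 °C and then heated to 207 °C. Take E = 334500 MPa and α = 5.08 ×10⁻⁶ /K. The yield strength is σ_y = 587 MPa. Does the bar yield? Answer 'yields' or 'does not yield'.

E = 334500 MPa = 334.5 GPa.
ΔT = 177.6 K. Constrained thermal stress σ = E·α·ΔT = 334.5×10³ MPa × 5.08×10⁻⁶ × 177.6 = 302 MPa (compressive).
Compare to σ_y = 587 MPa: σ < σ_y, so it does not yield.

does not yield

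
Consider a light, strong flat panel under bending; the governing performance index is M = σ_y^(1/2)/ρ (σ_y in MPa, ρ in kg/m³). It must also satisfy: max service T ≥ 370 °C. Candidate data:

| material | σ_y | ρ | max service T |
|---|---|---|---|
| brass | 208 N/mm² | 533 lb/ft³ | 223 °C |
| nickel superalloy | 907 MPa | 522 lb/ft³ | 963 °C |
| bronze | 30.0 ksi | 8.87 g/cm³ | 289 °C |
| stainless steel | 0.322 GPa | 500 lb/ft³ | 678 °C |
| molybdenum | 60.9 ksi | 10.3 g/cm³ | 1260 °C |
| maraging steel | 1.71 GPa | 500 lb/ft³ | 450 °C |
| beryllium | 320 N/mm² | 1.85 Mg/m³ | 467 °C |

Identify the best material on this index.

beryllium

Screen on constraints: max service T ≥ 370 °C. Survivors: nickel superalloy, stainless steel, molybdenum, maraging steel, beryllium.
Normalizing units and computing the index:
  nickel superalloy: σ_y = 907.0 MPa, ρ = 8362 kg/m³
  stainless steel: σ_y = 322.0 MPa, ρ = 8009 kg/m³
  molybdenum: σ_y = 419.9 MPa, ρ = 10300 kg/m³
  maraging steel: σ_y = 1710 MPa, ρ = 8009 kg/m³
  beryllium: σ_y = 320.0 MPa, ρ = 1850 kg/m³
  beryllium: M = 9.67×10⁻³
  maraging steel: M = 5.16×10⁻³
  nickel superalloy: M = 3.60×10⁻³
  stainless steel: M = 2.24×10⁻³
  molybdenum: M = 1.99×10⁻³
Highest index: beryllium.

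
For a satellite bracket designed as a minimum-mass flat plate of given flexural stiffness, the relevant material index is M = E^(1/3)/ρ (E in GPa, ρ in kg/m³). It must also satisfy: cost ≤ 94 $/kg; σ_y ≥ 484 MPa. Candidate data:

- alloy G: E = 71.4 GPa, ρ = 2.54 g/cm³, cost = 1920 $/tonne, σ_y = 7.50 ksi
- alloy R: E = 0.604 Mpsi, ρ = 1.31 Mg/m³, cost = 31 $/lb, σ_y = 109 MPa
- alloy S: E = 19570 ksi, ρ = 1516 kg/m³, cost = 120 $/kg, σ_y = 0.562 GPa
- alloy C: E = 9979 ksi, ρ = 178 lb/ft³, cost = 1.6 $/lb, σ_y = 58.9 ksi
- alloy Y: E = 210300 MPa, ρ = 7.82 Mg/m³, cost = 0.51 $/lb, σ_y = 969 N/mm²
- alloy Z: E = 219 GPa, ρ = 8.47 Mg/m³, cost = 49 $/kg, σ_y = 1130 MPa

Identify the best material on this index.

Screen on constraints: cost ≤ 94 $/kg; σ_y ≥ 484 MPa. Survivors: alloy Y, alloy Z.
Putting every candidate on a common basis:
  alloy Y: E = 210.3 GPa, ρ = 7820 kg/m³
  alloy Z: E = 219.0 GPa, ρ = 8470 kg/m³
  alloy Y: M = 0.760×10⁻³
  alloy Z: M = 0.712×10⁻³
Alloy Y has the largest M.

alloy Y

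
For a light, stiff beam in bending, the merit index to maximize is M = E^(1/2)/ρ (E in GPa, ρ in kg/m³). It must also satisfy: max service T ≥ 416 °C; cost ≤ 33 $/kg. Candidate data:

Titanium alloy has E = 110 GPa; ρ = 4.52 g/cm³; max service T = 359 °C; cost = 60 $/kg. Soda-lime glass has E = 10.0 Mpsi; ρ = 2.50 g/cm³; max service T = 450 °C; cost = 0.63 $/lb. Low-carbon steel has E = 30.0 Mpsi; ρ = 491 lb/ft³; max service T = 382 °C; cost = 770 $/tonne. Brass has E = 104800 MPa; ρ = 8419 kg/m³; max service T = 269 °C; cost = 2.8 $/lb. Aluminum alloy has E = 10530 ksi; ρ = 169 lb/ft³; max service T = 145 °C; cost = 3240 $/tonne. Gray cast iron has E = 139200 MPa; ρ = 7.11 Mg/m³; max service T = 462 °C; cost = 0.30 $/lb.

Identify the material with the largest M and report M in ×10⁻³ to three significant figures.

Screen on constraints: max service T ≥ 416 °C; cost ≤ 33 $/kg. Survivors: soda-lime glass, gray cast iron.
After converting to SI:
  soda-lime glass: E = 68.95 GPa, ρ = 2500 kg/m³
  gray cast iron: E = 139.2 GPa, ρ = 7110 kg/m³
  soda-lime glass: M = 3.32×10⁻³
  gray cast iron: M = 1.66×10⁻³
Soda-lime glass has the largest M.

soda-lime glass, M = 3.32×10⁻³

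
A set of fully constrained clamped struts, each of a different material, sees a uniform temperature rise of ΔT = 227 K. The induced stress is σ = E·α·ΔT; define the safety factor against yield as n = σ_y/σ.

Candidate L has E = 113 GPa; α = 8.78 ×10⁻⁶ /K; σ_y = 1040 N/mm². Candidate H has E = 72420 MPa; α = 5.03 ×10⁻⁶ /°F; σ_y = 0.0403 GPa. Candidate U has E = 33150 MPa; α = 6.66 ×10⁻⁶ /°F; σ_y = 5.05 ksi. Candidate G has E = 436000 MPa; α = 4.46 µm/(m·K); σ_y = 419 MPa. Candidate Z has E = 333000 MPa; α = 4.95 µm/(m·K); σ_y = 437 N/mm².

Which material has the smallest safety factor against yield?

candidate H

With everything in SI (GPa, ×10⁻⁶/K, MPa):
  candidate L: E = 113.0, α = 8.78, σ_y = 1040 → σ = 225 MPa, n = 4.62
  candidate H: E = 72.42, α = 9.05, σ_y = 40.30 → σ = 149 MPa, n = 0.271
  candidate U: E = 33.15, α = 12.0, σ_y = 34.82 → σ = 90.2 MPa, n = 0.386
  candidate G: E = 436.0, α = 4.46, σ_y = 419.0 → σ = 441 MPa, n = 0.949
  candidate Z: E = 333.0, α = 4.95, σ_y = 437.0 → σ = 374 MPa, n = 1.17
Candidate H has the lowest safety factor, n = 0.271.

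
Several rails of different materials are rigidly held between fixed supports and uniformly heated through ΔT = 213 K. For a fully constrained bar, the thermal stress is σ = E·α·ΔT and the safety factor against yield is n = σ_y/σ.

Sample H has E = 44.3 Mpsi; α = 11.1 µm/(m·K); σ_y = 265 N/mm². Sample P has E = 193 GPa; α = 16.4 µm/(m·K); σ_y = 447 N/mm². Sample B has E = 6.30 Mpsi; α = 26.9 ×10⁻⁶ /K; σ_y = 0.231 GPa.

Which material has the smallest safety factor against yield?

In consistent units (E in GPa, α in ×10⁻⁶/K, σ_y in MPa):
  sample H: E = 305.4, α = 11.1, σ_y = 265.0 → σ = 722 MPa, n = 0.367
  sample P: E = 193.0, α = 16.4, σ_y = 447.0 → σ = 674 MPa, n = 0.663
  sample B: E = 43.44, α = 26.9, σ_y = 231.0 → σ = 249 MPa, n = 0.928
Sample H has the lowest safety factor, n = 0.367.

sample H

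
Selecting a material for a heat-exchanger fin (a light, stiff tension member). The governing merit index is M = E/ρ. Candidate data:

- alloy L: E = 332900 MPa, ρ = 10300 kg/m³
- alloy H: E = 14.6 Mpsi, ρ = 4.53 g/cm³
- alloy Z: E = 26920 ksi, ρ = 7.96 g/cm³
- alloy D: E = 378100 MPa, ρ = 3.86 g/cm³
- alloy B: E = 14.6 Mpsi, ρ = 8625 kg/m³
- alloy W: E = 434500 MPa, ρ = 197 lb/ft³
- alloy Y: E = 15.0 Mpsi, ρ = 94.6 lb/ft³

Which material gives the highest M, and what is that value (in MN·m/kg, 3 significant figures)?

After converting to SI:
  alloy L: E = 332.9 GPa, ρ = 10300 kg/m³
  alloy H: E = 100.7 GPa, ρ = 4530 kg/m³
  alloy Z: E = 185.6 GPa, ρ = 7960 kg/m³
  alloy D: E = 378.1 GPa, ρ = 3860 kg/m³
  alloy B: E = 100.7 GPa, ρ = 8625 kg/m³
  alloy W: E = 434.5 GPa, ρ = 3156 kg/m³
  alloy Y: E = 103.4 GPa, ρ = 1515 kg/m³
  alloy W: M = 138 MN·m/kg
  alloy D: M = 98.0 MN·m/kg
  alloy Y: M = 68.2 MN·m/kg
  alloy L: M = 32.3 MN·m/kg
  alloy Z: M = 23.3 MN·m/kg
  alloy H: M = 22.2 MN·m/kg
  alloy B: M = 11.7 MN·m/kg
Alloy W has the largest M.

alloy W, M = 138 MN·m/kg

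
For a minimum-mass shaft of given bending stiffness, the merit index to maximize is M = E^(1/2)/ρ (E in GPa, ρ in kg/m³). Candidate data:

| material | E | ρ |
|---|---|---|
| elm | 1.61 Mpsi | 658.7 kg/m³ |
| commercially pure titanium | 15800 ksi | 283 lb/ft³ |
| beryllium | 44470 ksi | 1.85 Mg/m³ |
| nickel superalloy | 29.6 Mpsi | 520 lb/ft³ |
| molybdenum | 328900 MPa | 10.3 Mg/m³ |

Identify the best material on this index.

beryllium

Convert each candidate to consistent units, then evaluate M:
  elm: E = 11.10 GPa, ρ = 658.7 kg/m³
  commercially pure titanium: E = 108.9 GPa, ρ = 4533 kg/m³
  beryllium: E = 306.6 GPa, ρ = 1850 kg/m³
  nickel superalloy: E = 204.1 GPa, ρ = 8330 kg/m³
  molybdenum: E = 328.9 GPa, ρ = 10300 kg/m³
  beryllium: M = 9.47×10⁻³
  elm: M = 5.06×10⁻³
  commercially pure titanium: M = 2.30×10⁻³
  molybdenum: M = 1.76×10⁻³
  nickel superalloy: M = 1.72×10⁻³
Beryllium ranks first.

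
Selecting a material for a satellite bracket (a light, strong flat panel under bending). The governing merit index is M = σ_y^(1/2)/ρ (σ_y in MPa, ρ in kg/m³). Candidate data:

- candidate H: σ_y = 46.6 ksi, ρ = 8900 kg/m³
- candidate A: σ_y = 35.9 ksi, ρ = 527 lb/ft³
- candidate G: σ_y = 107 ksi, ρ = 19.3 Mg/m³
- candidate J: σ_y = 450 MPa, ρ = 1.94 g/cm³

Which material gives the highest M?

Normalizing units and computing the index:
  candidate H: σ_y = 321.3 MPa, ρ = 8900 kg/m³
  candidate A: σ_y = 247.5 MPa, ρ = 8442 kg/m³
  candidate G: σ_y = 737.7 MPa, ρ = 19300 kg/m³
  candidate J: σ_y = 450.0 MPa, ρ = 1940 kg/m³
  candidate J: M = 10.9×10⁻³
  candidate H: M = 2.01×10⁻³
  candidate A: M = 1.86×10⁻³
  candidate G: M = 1.41×10⁻³
The maximum is for candidate J.

candidate J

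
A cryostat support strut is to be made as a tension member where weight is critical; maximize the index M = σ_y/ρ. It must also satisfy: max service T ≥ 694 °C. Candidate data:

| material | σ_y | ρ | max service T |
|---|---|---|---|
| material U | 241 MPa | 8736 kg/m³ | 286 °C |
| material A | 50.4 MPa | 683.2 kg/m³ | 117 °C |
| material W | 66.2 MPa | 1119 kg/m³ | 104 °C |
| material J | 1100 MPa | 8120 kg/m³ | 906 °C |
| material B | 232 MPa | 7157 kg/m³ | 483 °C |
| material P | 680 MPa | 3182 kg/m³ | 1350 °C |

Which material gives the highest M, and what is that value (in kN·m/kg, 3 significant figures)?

material P, M = 214 kN·m/kg

Screen on constraints: max service T ≥ 694 °C. Survivors: material J, material P.
Evaluate M for each candidate:
  material P: M = 214 kN·m/kg
  material J: M = 135 kN·m/kg
Material P has the largest M.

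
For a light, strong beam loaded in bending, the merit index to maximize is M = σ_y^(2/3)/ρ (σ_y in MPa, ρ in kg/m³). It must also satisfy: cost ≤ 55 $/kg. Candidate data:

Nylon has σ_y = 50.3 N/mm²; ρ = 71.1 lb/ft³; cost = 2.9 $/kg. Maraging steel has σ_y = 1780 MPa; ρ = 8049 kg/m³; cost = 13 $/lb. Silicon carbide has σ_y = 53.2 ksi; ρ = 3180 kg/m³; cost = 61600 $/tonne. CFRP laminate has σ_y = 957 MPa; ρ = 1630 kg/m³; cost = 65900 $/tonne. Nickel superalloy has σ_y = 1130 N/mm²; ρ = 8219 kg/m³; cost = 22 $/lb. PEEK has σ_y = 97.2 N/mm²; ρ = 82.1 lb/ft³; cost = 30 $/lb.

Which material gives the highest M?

Screen on constraints: cost ≤ 55 $/kg. Survivors: nylon, maraging steel, nickel superalloy.
Convert each candidate to consistent units, then evaluate M:
  nylon: σ_y = 50.30 MPa, ρ = 1139 kg/m³
  maraging steel: σ_y = 1780 MPa, ρ = 8049 kg/m³
  nickel superalloy: σ_y = 1130 MPa, ρ = 8219 kg/m³
  maraging steel: M = 18.2×10⁻³
  nickel superalloy: M = 13.2×10⁻³
  nylon: M = 12.0×10⁻³
The maximum is for maraging steel.

maraging steel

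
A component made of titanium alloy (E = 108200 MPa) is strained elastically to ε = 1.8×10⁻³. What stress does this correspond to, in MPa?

195 MPa

E = 108200 MPa = 108.2 GPa.
σ = E·ε = 108200 MPa × 1.8×10⁻³ = 195 MPa.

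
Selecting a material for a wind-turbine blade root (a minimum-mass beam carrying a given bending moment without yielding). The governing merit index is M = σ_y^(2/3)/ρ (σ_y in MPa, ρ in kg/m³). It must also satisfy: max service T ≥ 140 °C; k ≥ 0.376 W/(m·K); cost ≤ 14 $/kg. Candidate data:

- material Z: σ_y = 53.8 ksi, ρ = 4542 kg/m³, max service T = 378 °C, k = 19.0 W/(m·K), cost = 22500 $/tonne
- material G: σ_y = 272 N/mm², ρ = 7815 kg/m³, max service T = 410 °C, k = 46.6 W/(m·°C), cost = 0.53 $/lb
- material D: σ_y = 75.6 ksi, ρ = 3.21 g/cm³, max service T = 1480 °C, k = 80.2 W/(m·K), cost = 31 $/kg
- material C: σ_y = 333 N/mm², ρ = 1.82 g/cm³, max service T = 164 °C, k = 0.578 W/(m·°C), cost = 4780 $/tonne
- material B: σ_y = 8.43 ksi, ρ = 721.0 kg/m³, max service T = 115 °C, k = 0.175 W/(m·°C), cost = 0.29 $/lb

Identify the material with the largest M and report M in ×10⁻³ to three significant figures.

material C, M = 26.4×10⁻³

Screen on constraints: max service T ≥ 140 °C; k ≥ 0.376 W/(m·K); cost ≤ 14 $/kg. Survivors: material G, material C.
In SI units:
  material G: σ_y = 272.0 MPa, ρ = 7815 kg/m³
  material C: σ_y = 333.0 MPa, ρ = 1820 kg/m³
  material C: M = 26.4×10⁻³
  material G: M = 5.37×10⁻³
Highest index: material C.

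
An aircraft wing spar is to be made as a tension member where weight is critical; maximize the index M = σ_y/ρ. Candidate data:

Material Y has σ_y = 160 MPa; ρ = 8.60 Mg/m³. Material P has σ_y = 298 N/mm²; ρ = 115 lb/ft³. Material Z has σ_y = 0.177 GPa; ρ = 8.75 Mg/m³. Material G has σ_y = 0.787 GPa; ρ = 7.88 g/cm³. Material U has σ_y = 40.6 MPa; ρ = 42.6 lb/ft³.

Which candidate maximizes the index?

Putting every candidate on a common basis:
  material Y: σ_y = 160.0 MPa, ρ = 8600 kg/m³
  material P: σ_y = 298.0 MPa, ρ = 1842 kg/m³
  material Z: σ_y = 177.0 MPa, ρ = 8750 kg/m³
  material G: σ_y = 787.0 MPa, ρ = 7880 kg/m³
  material U: σ_y = 40.60 MPa, ρ = 682.4 kg/m³
  material P: M = 162 kN·m/kg
  material G: M = 99.9 kN·m/kg
  material U: M = 59.5 kN·m/kg
  material Z: M = 20.2 kN·m/kg
  material Y: M = 18.6 kN·m/kg
Material P ranks first.

material P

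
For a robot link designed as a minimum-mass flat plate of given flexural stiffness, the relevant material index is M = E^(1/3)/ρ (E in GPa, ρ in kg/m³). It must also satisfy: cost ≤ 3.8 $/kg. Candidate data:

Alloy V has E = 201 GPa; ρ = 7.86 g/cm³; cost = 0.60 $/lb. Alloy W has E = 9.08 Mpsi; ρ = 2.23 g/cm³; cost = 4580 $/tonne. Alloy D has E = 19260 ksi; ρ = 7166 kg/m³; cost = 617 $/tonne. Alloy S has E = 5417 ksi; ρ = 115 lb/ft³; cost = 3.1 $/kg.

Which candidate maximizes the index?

alloy S

Screen on constraints: cost ≤ 3.8 $/kg. Survivors: alloy V, alloy D, alloy S.
In SI units:
  alloy V: E = 201.0 GPa, ρ = 7860 kg/m³
  alloy D: E = 132.8 GPa, ρ = 7166 kg/m³
  alloy S: E = 37.35 GPa, ρ = 1842 kg/m³
  alloy S: M = 1.81×10⁻³
  alloy V: M = 0.745×10⁻³
  alloy D: M = 0.712×10⁻³
Alloy S has the largest M.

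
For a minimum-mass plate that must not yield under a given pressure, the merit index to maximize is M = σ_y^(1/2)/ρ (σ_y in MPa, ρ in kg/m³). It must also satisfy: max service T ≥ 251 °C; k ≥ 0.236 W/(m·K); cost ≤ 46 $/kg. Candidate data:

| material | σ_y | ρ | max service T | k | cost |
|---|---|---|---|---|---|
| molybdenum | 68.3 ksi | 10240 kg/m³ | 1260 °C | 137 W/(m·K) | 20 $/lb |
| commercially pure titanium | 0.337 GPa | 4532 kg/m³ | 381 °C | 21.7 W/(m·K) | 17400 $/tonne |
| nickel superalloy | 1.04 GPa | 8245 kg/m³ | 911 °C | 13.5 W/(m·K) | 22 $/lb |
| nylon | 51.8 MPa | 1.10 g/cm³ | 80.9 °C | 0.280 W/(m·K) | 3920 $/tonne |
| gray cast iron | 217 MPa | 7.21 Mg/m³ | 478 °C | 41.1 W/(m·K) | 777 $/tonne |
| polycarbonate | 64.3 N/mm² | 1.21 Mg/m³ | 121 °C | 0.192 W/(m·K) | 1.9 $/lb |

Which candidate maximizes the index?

Screen on constraints: max service T ≥ 251 °C; k ≥ 0.236 W/(m·K); cost ≤ 46 $/kg. Survivors: molybdenum, commercially pure titanium, gray cast iron.
Putting every candidate on a common basis:
  molybdenum: σ_y = 470.9 MPa, ρ = 10240 kg/m³
  commercially pure titanium: σ_y = 337.0 MPa, ρ = 4532 kg/m³
  gray cast iron: σ_y = 217.0 MPa, ρ = 7210 kg/m³
  commercially pure titanium: M = 4.05×10⁻³
  molybdenum: M = 2.12×10⁻³
  gray cast iron: M = 2.04×10⁻³
Commercially pure titanium has the largest M.

commercially pure titanium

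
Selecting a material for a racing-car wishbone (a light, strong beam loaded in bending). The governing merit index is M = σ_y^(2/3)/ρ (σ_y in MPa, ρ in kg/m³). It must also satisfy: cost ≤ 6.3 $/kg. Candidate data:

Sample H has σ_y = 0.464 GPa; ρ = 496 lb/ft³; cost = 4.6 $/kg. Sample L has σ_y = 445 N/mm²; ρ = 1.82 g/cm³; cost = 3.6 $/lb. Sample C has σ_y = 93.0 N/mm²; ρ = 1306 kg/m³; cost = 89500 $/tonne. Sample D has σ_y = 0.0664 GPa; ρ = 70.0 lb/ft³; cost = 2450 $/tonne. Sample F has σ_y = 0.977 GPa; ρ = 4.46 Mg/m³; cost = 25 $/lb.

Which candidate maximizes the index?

sample D

Screen on constraints: cost ≤ 6.3 $/kg. Survivors: sample H, sample D.
Putting every candidate on a common basis:
  sample H: σ_y = 464.0 MPa, ρ = 7945 kg/m³
  sample D: σ_y = 66.40 MPa, ρ = 1121 kg/m³
  sample D: M = 14.6×10⁻³
  sample H: M = 7.54×10⁻³
Sample D ranks first.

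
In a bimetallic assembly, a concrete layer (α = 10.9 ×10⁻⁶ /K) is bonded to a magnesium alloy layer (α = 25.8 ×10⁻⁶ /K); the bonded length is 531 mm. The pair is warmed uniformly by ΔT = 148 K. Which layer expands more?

α(concrete) = 10.9×10⁻⁶/K vs α(magnesium alloy) = 25.8×10⁻⁶/K.
Higher α expands more for the same ΔT: magnesium alloy.

magnesium alloy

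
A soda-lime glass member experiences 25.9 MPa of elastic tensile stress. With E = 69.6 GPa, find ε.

3.72×10⁻⁴

ε = σ/E = 25.9 / 69600 = 3.72×10⁻⁴.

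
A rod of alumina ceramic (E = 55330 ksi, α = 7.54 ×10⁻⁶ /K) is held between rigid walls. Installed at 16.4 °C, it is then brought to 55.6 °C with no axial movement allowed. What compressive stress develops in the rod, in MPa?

113 MPa

E = 55330 ksi = 381.5 GPa.
ΔT = 39.20 K. Constrained thermal stress σ = E·α·ΔT = 381.5×10³ MPa × 7.54×10⁻⁶ × 39.20 = 113 MPa (compressive).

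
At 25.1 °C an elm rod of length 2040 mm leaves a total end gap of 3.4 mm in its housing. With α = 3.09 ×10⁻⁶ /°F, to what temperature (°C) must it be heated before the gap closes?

α = 3.09×10⁻⁶/°F × 9/5 = 5.56×10⁻⁶/K.
α·L₀·ΔT = 3.4 mm ⇒ ΔT = 3.4 / (5.56×10⁻⁶ × 2040.0) = 299.7 K.
T = 25.1 + 299.7 = 324.8 °C.

325 °C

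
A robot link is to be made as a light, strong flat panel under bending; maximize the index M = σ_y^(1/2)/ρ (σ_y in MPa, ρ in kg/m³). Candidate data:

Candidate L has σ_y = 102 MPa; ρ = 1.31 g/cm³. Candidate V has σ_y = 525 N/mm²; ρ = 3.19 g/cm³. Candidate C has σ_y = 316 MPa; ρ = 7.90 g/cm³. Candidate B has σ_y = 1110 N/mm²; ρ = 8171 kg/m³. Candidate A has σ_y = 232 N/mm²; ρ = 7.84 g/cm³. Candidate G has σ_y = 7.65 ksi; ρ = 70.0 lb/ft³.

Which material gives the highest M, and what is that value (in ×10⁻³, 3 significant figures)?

candidate L, M = 7.71×10⁻³

In SI units:
  candidate L: σ_y = 102.0 MPa, ρ = 1310 kg/m³
  candidate V: σ_y = 525.0 MPa, ρ = 3190 kg/m³
  candidate C: σ_y = 316.0 MPa, ρ = 7900 kg/m³
  candidate B: σ_y = 1110 MPa, ρ = 8171 kg/m³
  candidate A: σ_y = 232.0 MPa, ρ = 7840 kg/m³
  candidate G: σ_y = 52.74 MPa, ρ = 1121 kg/m³
  candidate L: M = 7.71×10⁻³
  candidate V: M = 7.18×10⁻³
  candidate G: M = 6.48×10⁻³
  candidate B: M = 4.08×10⁻³
  candidate C: M = 2.25×10⁻³
  candidate A: M = 1.94×10⁻³
Highest index: candidate L.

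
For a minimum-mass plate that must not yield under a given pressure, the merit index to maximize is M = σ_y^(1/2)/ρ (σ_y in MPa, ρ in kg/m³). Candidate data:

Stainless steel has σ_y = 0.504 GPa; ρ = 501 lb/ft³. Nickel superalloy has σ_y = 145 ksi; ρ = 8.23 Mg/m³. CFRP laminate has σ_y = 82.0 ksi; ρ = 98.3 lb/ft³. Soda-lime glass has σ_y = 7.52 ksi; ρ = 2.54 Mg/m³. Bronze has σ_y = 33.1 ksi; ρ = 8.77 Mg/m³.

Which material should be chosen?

Convert each candidate to consistent units, then evaluate M:
  stainless steel: σ_y = 504.0 MPa, ρ = 8025 kg/m³
  nickel superalloy: σ_y = 999.7 MPa, ρ = 8230 kg/m³
  CFRP laminate: σ_y = 565.4 MPa, ρ = 1575 kg/m³
  soda-lime glass: σ_y = 51.85 MPa, ρ = 2540 kg/m³
  bronze: σ_y = 228.2 MPa, ρ = 8770 kg/m³
  CFRP laminate: M = 15.1×10⁻³
  nickel superalloy: M = 3.84×10⁻³
  soda-lime glass: M = 2.83×10⁻³
  stainless steel: M = 2.80×10⁻³
  bronze: M = 1.72×10⁻³
CFRP laminate has the largest M.

CFRP laminate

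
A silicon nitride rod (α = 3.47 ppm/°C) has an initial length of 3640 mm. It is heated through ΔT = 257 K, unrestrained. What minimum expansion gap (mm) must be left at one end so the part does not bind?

3.25 mm

ΔL = α·L₀·ΔT = 3.47×10⁻⁶ × 3640 mm × 257.0 K = 3.25 mm.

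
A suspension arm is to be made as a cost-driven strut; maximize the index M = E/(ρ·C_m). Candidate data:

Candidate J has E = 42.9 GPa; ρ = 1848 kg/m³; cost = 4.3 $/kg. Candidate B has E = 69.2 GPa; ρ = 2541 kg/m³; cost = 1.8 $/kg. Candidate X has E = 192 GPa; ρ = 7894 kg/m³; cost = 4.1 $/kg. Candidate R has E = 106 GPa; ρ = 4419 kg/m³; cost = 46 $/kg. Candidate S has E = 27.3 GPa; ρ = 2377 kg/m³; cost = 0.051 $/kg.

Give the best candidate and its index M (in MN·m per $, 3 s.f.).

Per-candidate index values:
  candidate S: M = 225 MN·m per $
  candidate B: M = 15.1 MN·m per $
  candidate X: M = 5.93 MN·m per $
  candidate J: M = 5.40 MN·m per $
  candidate R: M = 0.521 MN·m per $
Highest index: candidate S.

candidate S, M = 225 MN·m per $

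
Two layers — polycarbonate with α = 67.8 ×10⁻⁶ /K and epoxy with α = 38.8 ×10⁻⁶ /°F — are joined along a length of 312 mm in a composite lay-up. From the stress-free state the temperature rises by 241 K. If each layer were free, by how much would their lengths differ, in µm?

epoxy: α = 38.8×10⁻⁶/°F × 9/5 = 69.8×10⁻⁶/K.
Δα = |67.8 − 69.8|×10⁻⁶/K = 2.04×10⁻⁶/K.
ΔL_mismatch = Δα·L·ΔT = 2.04×10⁻⁶ × 312.0 mm × 241.0 K = 153 µm.

153 µm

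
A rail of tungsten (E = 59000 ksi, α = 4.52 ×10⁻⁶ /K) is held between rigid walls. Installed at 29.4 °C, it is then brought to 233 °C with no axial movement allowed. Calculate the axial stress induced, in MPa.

374 MPa

E = 59000 ksi = 406.8 GPa.
ΔT = 203.6 K. Constrained thermal stress σ = E·α·ΔT = 406.8×10³ MPa × 4.52×10⁻⁶ × 203.6 = 374 MPa (compressive).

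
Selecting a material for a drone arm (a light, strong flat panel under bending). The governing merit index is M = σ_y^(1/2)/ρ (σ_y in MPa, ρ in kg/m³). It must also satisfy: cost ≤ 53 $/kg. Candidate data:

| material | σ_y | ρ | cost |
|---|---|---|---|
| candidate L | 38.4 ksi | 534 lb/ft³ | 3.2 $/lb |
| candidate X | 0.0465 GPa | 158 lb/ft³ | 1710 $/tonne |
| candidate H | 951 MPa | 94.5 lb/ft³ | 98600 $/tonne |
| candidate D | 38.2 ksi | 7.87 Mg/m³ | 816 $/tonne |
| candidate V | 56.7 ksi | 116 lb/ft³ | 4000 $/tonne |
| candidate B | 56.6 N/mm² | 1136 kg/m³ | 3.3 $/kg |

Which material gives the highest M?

Screen on constraints: cost ≤ 53 $/kg. Survivors: candidate L, candidate X, candidate D, candidate V, candidate B.
Normalizing units and computing the index:
  candidate L: σ_y = 264.8 MPa, ρ = 8554 kg/m³
  candidate X: σ_y = 46.50 MPa, ρ = 2531 kg/m³
  candidate D: σ_y = 263.4 MPa, ρ = 7870 kg/m³
  candidate V: σ_y = 390.9 MPa, ρ = 1858 kg/m³
  candidate B: σ_y = 56.60 MPa, ρ = 1136 kg/m³
  candidate V: M = 10.6×10⁻³
  candidate B: M = 6.62×10⁻³
  candidate X: M = 2.69×10⁻³
  candidate D: M = 2.06×10⁻³
  candidate L: M = 1.90×10⁻³
The maximum is for candidate V.

candidate V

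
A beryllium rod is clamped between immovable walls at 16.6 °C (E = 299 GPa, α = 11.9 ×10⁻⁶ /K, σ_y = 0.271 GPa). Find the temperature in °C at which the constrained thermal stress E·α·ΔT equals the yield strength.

σ_y = 0.271 GPa = 271.0 MPa.
E·α·ΔT = 271.0 MPa ⇒ ΔT = 271.0 / (299.0×10³ × 11.9×10⁻⁶) = 76.16 K.
T = 16.6 + 76.16 = 92.76 °C.

92.8 °C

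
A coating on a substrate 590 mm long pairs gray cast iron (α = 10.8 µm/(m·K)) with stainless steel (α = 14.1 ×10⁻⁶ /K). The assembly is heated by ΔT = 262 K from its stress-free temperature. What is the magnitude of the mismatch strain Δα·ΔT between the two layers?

Δα = |10.8 − 14.1|×10⁻⁶/K = 3.30×10⁻⁶/K.
Mismatch strain = Δα·ΔT = 3.30×10⁻⁶ × 262.0 = 8.65×10⁻⁴.

8.65×10⁻⁴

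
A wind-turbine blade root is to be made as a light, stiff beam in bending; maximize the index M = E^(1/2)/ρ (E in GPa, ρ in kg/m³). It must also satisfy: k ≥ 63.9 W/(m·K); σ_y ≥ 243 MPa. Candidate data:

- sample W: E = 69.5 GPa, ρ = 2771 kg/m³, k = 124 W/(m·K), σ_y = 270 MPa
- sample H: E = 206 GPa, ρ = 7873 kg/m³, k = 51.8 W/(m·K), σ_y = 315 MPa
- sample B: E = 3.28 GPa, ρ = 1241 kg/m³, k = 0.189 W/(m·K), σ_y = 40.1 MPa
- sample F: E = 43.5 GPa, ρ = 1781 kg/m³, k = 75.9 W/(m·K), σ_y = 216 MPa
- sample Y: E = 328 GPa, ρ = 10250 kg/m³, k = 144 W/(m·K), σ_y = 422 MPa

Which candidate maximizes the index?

Screen on constraints: k ≥ 63.9 W/(m·K); σ_y ≥ 243 MPa. Survivors: sample W, sample Y.
Computing M directly (units already consistent):
  sample W: M = 3.01×10⁻³
  sample Y: M = 1.77×10⁻³
Sample W has the largest M.

sample W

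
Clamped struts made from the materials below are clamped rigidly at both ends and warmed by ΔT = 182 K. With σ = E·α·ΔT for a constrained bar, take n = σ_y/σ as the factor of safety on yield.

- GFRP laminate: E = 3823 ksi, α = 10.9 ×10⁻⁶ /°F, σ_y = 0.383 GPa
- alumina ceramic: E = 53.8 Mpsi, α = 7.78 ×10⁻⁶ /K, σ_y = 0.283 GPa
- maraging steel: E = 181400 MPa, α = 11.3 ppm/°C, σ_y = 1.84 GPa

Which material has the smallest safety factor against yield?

alumina ceramic

With everything in SI (GPa, ×10⁻⁶/K, MPa):
  GFRP laminate: E = 26.36, α = 19.6, σ_y = 383.0 → σ = 94.1 MPa, n = 4.07
  alumina ceramic: E = 370.9, α = 7.78, σ_y = 283.0 → σ = 525 MPa, n = 0.539
  maraging steel: E = 181.4, α = 11.3, σ_y = 1840 → σ = 373 MPa, n = 4.93
Smallest n: alumina ceramic with n = 0.539.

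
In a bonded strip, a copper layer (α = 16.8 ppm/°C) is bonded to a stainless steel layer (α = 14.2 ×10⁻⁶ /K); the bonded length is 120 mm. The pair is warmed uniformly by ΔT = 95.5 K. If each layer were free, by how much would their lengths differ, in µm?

Δα = |16.8 − 14.2|×10⁻⁶/K = 2.60×10⁻⁶/K.
ΔL_mismatch = Δα·L·ΔT = 2.60×10⁻⁶ × 120.0 mm × 95.5 K = 29.8 µm.

29.8 µm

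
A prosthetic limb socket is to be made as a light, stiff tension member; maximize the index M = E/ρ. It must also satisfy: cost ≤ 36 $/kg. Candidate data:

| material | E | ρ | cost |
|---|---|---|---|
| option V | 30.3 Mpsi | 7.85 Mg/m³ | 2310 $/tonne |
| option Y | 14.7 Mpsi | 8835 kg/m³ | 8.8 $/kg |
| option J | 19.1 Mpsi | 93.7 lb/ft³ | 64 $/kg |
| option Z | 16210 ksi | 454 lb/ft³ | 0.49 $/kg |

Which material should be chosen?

Screen on constraints: cost ≤ 36 $/kg. Survivors: option V, option Y, option Z.
In SI units:
  option V: E = 208.9 GPa, ρ = 7850 kg/m³
  option Y: E = 101.4 GPa, ρ = 8835 kg/m³
  option Z: E = 111.8 GPa, ρ = 7272 kg/m³
  option V: M = 26.6 MN·m/kg
  option Z: M = 15.4 MN·m/kg
  option Y: M = 11.5 MN·m/kg
Option V has the largest M.

option V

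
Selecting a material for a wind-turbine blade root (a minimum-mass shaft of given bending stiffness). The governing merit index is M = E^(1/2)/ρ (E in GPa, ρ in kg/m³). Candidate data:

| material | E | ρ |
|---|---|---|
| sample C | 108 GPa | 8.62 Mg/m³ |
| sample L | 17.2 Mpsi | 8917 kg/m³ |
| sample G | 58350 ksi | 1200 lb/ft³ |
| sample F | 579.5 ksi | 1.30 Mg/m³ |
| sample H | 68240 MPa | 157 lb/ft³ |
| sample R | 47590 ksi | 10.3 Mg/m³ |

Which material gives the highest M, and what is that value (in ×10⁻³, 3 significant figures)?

Convert each candidate to consistent units, then evaluate M:
  sample C: E = 108.0 GPa, ρ = 8620 kg/m³
  sample L: E = 118.6 GPa, ρ = 8917 kg/m³
  sample G: E = 402.3 GPa, ρ = 19220 kg/m³
  sample F: E = 3.996 GPa, ρ = 1300 kg/m³
  sample H: E = 68.24 GPa, ρ = 2515 kg/m³
  sample R: E = 328.1 GPa, ρ = 10300 kg/m³
  sample H: M = 3.28×10⁻³
  sample R: M = 1.76×10⁻³
  sample F: M = 1.54×10⁻³
  sample L: M = 1.22×10⁻³
  sample C: M = 1.21×10⁻³
  sample G: M = 1.04×10⁻³
Sample H has the largest M.

sample H, M = 3.28×10⁻³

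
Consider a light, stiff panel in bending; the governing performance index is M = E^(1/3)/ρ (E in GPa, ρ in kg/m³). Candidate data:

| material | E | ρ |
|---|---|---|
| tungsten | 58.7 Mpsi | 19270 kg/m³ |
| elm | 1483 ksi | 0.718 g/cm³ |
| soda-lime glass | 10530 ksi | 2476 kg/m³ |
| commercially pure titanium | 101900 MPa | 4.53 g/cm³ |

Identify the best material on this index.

Normalizing units and computing the index:
  tungsten: E = 404.7 GPa, ρ = 19270 kg/m³
  elm: E = 10.22 GPa, ρ = 718.0 kg/m³
  soda-lime glass: E = 72.60 GPa, ρ = 2476 kg/m³
  commercially pure titanium: E = 101.9 GPa, ρ = 4530 kg/m³
  elm: M = 3.02×10⁻³
  soda-lime glass: M = 1.68×10⁻³
  commercially pure titanium: M = 1.03×10⁻³
  tungsten: M = 0.384×10⁻³
Elm has the largest M.

elm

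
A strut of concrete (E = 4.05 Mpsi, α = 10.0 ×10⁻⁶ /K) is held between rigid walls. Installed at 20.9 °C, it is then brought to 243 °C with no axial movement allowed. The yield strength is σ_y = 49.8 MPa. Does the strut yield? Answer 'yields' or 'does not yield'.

E = 4.05 Mpsi = 27.92 GPa.
ΔT = 222.1 K. Constrained thermal stress σ = E·α·ΔT = 27.92×10³ MPa × 10.0×10⁻⁶ × 222.1 = 62.0 MPa (compressive).
Compare to σ_y = 49.8 MPa: σ ≥ σ_y, so it yields.

yields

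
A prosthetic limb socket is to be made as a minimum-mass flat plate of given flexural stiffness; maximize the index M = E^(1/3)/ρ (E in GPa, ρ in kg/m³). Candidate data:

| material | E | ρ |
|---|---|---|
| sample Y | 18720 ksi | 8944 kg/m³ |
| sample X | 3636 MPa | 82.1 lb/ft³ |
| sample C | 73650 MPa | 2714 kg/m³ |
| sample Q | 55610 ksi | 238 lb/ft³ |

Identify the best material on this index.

Convert each candidate to consistent units, then evaluate M:
  sample Y: E = 129.1 GPa, ρ = 8944 kg/m³
  sample X: E = 3.636 GPa, ρ = 1315 kg/m³
  sample C: E = 73.65 GPa, ρ = 2714 kg/m³
  sample Q: E = 383.4 GPa, ρ = 3812 kg/m³
  sample Q: M = 1.91×10⁻³
  sample C: M = 1.54×10⁻³
  sample X: M = 1.17×10⁻³
  sample Y: M = 0.565×10⁻³
Sample Q has the largest M.

sample Q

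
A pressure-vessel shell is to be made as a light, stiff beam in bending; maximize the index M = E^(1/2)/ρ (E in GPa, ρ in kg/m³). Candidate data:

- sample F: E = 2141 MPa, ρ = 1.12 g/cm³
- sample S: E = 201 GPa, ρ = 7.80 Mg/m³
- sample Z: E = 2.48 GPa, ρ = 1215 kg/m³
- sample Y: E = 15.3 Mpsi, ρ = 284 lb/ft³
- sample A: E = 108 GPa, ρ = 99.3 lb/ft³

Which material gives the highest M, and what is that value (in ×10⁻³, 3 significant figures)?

sample A, M = 6.53×10⁻³

In SI units:
  sample F: E = 2.141 GPa, ρ = 1120 kg/m³
  sample S: E = 201.0 GPa, ρ = 7800 kg/m³
  sample Z: E = 2.480 GPa, ρ = 1215 kg/m³
  sample Y: E = 105.5 GPa, ρ = 4549 kg/m³
  sample A: E = 108.0 GPa, ρ = 1591 kg/m³
  sample A: M = 6.53×10⁻³
  sample Y: M = 2.26×10⁻³
  sample S: M = 1.82×10⁻³
  sample F: M = 1.31×10⁻³
  sample Z: M = 1.30×10⁻³
The maximum is for sample A.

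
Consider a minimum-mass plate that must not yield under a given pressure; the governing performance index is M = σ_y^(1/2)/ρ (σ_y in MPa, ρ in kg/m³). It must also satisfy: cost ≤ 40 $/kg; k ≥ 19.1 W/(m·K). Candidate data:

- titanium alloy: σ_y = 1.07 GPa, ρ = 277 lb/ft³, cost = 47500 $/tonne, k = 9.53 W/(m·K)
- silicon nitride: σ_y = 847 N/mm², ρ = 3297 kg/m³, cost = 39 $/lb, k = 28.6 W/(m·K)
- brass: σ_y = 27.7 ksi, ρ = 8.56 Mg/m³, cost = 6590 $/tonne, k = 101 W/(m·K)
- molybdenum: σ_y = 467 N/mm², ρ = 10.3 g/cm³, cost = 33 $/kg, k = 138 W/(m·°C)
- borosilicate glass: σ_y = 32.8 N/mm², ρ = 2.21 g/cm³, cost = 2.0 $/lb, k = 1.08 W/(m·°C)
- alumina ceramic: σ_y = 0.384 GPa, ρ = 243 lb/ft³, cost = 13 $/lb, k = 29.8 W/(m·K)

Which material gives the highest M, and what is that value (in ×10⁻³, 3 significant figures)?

Screen on constraints: cost ≤ 40 $/kg; k ≥ 19.1 W/(m·K). Survivors: brass, molybdenum, alumina ceramic.
Putting every candidate on a common basis:
  brass: σ_y = 191.0 MPa, ρ = 8560 kg/m³
  molybdenum: σ_y = 467.0 MPa, ρ = 10300 kg/m³
  alumina ceramic: σ_y = 384.0 MPa, ρ = 3892 kg/m³
  alumina ceramic: M = 5.03×10⁻³
  molybdenum: M = 2.10×10⁻³
  brass: M = 1.61×10⁻³
Highest index: alumina ceramic.

alumina ceramic, M = 5.03×10⁻³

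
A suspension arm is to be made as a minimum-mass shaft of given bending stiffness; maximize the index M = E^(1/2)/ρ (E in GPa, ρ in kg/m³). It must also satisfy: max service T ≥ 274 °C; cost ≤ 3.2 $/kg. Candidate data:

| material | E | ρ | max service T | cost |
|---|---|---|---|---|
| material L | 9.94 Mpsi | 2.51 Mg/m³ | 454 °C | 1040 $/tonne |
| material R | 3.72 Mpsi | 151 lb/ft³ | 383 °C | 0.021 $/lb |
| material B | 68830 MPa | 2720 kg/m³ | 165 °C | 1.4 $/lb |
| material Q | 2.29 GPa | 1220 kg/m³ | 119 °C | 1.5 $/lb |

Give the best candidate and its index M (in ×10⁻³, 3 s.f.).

material L, M = 3.30×10⁻³

Screen on constraints: max service T ≥ 274 °C; cost ≤ 3.2 $/kg. Survivors: material L, material R.
In SI units:
  material L: E = 68.53 GPa, ρ = 2510 kg/m³
  material R: E = 25.65 GPa, ρ = 2419 kg/m³
  material L: M = 3.30×10⁻³
  material R: M = 2.09×10⁻³
The maximum is for material L.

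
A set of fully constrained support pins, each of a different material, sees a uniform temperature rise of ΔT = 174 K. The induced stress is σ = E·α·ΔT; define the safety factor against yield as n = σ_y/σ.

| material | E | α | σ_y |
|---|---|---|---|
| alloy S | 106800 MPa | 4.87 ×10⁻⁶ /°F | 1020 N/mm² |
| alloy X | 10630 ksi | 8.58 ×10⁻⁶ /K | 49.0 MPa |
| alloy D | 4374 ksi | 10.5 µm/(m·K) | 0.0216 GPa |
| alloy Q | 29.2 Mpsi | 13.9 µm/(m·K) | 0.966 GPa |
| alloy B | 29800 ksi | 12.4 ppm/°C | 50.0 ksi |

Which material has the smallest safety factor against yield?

Per material, after unit conversion:
  alloy S: E = 106.8, α = 8.77, σ_y = 1020 → σ = 163 MPa, n = 6.26
  alloy X: E = 73.29, α = 8.58, σ_y = 49.00 → σ = 109 MPa, n = 0.448
  alloy D: E = 30.16, α = 10.5, σ_y = 21.60 → σ = 55.1 MPa, n = 0.392
  alloy Q: E = 201.3, α = 13.9, σ_y = 966.0 → σ = 487 MPa, n = 1.98
  alloy B: E = 205.5, α = 12.4, σ_y = 344.7 → σ = 443 MPa, n = 0.778
The minimum is alloy D at n = 0.392.

alloy D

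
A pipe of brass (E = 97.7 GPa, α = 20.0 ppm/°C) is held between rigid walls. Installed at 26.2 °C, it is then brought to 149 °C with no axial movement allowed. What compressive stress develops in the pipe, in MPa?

ΔT = 122.8 K. Constrained thermal stress σ = E·α·ΔT = 97.70×10³ MPa × 20.0×10⁻⁶ × 122.8 = 240 MPa (compressive).

240 MPa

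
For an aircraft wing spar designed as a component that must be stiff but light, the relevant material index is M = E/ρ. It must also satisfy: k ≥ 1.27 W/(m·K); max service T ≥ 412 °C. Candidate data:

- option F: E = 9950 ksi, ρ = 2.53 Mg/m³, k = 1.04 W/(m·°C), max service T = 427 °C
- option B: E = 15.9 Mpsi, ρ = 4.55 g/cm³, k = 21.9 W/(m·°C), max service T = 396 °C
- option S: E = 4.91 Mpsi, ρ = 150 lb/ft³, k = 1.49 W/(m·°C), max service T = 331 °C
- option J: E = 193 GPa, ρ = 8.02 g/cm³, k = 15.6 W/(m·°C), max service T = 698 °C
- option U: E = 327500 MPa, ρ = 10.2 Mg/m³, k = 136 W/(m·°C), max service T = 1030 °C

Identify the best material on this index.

option U

Screen on constraints: k ≥ 1.27 W/(m·K); max service T ≥ 412 °C. Survivors: option J, option U.
Normalizing units and computing the index:
  option J: E = 193.0 GPa, ρ = 8020 kg/m³
  option U: E = 327.5 GPa, ρ = 10200 kg/m³
  option U: M = 32.1 MN·m/kg
  option J: M = 24.1 MN·m/kg
The maximum is for option U.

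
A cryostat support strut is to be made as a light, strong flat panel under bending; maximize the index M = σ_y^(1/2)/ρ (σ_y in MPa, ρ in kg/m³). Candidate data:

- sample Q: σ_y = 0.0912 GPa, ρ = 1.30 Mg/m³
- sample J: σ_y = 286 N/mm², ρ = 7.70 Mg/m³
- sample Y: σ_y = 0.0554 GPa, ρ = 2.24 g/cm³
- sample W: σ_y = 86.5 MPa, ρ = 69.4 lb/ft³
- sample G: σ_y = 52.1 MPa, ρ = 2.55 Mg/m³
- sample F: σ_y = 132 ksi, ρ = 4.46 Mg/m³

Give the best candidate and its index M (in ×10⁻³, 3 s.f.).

sample W, M = 8.37×10⁻³

Convert each candidate to consistent units, then evaluate M:
  sample Q: σ_y = 91.20 MPa, ρ = 1300 kg/m³
  sample J: σ_y = 286.0 MPa, ρ = 7700 kg/m³
  sample Y: σ_y = 55.40 MPa, ρ = 2240 kg/m³
  sample W: σ_y = 86.50 MPa, ρ = 1112 kg/m³
  sample G: σ_y = 52.10 MPa, ρ = 2550 kg/m³
  sample F: σ_y = 910.1 MPa, ρ = 4460 kg/m³
  sample W: M = 8.37×10⁻³
  sample Q: M = 7.35×10⁻³
  sample F: M = 6.76×10⁻³
  sample Y: M = 3.32×10⁻³
  sample G: M = 2.83×10⁻³
  sample J: M = 2.20×10⁻³
Sample W ranks first.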